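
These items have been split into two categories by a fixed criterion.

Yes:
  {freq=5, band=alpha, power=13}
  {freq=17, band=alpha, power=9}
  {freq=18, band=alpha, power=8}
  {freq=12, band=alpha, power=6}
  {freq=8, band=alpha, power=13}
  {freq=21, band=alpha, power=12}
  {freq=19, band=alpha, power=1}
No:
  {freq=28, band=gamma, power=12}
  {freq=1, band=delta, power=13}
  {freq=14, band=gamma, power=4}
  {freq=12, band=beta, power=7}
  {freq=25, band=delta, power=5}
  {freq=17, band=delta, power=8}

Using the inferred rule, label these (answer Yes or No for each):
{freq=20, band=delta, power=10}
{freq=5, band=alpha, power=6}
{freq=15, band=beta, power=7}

No, Yes, No

Every 'Yes' example satisfies: band is alpha. None of the 'No' examples do.
{freq=20, band=delta, power=10} — band is delta, hence No. {freq=5, band=alpha, power=6} — band is alpha, hence Yes. {freq=15, band=beta, power=7} — band is beta, hence No.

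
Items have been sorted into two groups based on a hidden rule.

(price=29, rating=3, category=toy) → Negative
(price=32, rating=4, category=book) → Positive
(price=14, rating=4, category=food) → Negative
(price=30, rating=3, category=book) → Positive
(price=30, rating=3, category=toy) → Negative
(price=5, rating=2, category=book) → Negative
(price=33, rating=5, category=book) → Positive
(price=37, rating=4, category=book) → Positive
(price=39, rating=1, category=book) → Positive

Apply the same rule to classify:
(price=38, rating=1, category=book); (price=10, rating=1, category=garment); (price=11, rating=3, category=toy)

The common property of the 'Positive' items is: category is book AND price ≥ 14. No 'Negative' item has it.
Positive: (price=38, rating=1, category=book), since category is book, price = 38.
Negative: (price=10, rating=1, category=garment), since category is garment, price = 10.
Negative: (price=11, rating=3, category=toy), since category is toy, price = 11.

Positive, Negative, Negative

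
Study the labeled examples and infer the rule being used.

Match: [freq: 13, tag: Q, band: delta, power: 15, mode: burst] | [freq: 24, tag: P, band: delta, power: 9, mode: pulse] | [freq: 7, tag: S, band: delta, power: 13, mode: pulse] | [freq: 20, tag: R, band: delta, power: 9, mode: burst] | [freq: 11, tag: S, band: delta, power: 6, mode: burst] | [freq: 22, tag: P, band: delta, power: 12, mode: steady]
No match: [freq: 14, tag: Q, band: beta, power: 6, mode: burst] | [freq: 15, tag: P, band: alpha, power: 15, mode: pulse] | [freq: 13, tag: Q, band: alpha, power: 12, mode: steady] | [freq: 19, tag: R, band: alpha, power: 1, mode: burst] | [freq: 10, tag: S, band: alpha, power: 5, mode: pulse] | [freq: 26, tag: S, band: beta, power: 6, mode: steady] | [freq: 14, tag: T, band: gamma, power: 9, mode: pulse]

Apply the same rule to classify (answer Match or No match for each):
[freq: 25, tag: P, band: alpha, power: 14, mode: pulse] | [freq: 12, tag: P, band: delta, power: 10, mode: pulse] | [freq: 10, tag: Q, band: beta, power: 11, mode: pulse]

The classifier is using: band is delta.
[freq: 25, tag: P, band: alpha, power: 14, mode: pulse]: band is alpha, doesn't match → No match.
[freq: 12, tag: P, band: delta, power: 10, mode: pulse]: band is delta, has this property → Match.
[freq: 10, tag: Q, band: beta, power: 11, mode: pulse]: band is beta, doesn't match → No match.

No match, Match, No match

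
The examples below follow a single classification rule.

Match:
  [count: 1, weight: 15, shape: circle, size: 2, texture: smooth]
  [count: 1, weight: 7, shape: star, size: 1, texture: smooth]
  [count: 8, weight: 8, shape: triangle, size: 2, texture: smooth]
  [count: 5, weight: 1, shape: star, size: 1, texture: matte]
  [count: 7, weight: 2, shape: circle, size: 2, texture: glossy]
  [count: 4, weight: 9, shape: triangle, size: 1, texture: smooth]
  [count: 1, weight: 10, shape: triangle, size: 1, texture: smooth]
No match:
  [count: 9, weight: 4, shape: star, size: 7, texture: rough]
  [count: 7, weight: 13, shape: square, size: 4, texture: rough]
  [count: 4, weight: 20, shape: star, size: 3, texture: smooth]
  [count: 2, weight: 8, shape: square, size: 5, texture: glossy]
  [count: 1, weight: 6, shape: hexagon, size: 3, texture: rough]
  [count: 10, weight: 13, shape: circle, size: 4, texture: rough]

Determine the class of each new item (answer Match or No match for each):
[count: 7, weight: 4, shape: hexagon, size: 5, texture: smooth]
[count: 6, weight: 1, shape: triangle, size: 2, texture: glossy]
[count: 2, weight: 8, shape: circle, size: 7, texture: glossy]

No match, Match, No match

The pattern is that an item is 'Match' exactly when: size ≤ 2.
[count: 7, weight: 4, shape: hexagon, size: 5, texture: smooth]: No match (size = 5). [count: 6, weight: 1, shape: triangle, size: 2, texture: glossy]: Match (size = 2). [count: 2, weight: 8, shape: circle, size: 7, texture: glossy]: No match (size = 7).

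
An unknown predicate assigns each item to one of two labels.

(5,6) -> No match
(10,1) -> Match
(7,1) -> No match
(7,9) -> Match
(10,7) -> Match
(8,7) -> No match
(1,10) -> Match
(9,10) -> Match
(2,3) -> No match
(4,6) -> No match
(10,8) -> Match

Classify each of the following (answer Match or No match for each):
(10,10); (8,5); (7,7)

Match, No match, No match

The pattern is that an item is 'Match' exactly when: max ≥ 9.
(10,10): max 10, satisfies this → Match.
(8,5): max 8, lacks this property → No match.
(7,7): max 7, lacks this property → No match.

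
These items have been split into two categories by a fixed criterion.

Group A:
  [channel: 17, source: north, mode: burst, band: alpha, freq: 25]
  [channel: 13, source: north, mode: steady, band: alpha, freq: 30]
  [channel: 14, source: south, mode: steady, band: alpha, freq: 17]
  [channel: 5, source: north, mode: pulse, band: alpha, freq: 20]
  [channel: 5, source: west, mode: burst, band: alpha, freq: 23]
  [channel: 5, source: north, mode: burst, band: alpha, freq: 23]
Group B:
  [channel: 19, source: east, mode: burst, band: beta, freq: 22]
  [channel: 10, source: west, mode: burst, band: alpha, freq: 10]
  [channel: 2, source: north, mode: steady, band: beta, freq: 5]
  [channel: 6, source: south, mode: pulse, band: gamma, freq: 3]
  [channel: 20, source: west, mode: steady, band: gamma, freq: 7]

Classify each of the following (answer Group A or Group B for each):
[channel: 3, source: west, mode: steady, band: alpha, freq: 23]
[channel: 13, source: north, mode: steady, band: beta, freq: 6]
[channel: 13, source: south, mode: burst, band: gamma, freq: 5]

The pattern is that an item is 'Group A' exactly when: band is alpha AND freq ≥ 17.

Group A, Group B, Group B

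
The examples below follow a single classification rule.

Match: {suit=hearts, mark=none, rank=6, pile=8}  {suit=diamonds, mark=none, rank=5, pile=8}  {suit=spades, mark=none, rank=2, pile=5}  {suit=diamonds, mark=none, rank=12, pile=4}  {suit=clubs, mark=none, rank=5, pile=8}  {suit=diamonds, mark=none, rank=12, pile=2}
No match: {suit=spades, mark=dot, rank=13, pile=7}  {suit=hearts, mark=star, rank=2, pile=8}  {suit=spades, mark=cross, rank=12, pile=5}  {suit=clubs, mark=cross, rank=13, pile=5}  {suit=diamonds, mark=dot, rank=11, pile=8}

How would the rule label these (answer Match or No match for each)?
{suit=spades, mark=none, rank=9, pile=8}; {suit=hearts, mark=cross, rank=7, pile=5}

Match, No match

The distinguishing property — mark is none — holds for all the 'Match' cases and none of the 'No match' cases.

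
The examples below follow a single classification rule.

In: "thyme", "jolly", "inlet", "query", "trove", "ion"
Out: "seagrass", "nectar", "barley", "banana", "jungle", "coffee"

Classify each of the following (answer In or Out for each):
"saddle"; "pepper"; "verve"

Out, Out, In

'In' ⟺ odd length.
"saddle" — length 6, hence Out. "pepper" — length 6, hence Out. "verve" — length 5, hence In.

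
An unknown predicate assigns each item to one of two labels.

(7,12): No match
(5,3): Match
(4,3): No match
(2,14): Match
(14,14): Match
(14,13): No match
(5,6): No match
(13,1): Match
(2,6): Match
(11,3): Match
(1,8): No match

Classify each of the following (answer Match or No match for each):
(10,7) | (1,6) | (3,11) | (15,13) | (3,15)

Every 'Match' example satisfies: sum is even. None of the 'No match' examples do.

No match, No match, Match, Match, Match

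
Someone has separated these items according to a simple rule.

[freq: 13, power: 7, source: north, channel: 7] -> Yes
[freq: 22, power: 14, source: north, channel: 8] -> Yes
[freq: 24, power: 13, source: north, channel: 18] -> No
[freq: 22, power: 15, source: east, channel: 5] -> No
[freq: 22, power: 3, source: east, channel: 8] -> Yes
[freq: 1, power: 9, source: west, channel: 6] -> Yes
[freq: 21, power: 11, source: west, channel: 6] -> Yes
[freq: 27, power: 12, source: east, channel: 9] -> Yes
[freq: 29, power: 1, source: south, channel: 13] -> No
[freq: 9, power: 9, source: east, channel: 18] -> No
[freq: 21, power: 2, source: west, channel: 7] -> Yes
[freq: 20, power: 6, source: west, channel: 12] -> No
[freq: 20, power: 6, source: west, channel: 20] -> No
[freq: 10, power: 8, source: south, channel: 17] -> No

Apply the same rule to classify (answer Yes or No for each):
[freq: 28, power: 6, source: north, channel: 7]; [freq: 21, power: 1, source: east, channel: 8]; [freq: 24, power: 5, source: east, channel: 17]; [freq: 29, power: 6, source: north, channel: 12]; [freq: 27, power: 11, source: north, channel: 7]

One predicate separates the groups cleanly: channel ≤ 9 AND power ≤ 14.
[freq: 28, power: 6, source: north, channel: 7] → channel = 7, power = 6 → Yes.
[freq: 21, power: 1, source: east, channel: 8] → channel = 8, power = 1 → Yes.
[freq: 24, power: 5, source: east, channel: 17] → channel = 17, power = 5 → No.
[freq: 29, power: 6, source: north, channel: 12] → channel = 12, power = 6 → No.
[freq: 27, power: 11, source: north, channel: 7] → channel = 7, power = 11 → Yes.

Yes, Yes, No, No, Yes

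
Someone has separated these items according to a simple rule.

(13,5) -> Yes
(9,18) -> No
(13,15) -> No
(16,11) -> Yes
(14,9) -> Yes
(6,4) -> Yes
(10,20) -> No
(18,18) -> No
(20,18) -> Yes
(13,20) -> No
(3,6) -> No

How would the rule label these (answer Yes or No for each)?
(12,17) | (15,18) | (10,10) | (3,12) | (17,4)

No, No, No, No, Yes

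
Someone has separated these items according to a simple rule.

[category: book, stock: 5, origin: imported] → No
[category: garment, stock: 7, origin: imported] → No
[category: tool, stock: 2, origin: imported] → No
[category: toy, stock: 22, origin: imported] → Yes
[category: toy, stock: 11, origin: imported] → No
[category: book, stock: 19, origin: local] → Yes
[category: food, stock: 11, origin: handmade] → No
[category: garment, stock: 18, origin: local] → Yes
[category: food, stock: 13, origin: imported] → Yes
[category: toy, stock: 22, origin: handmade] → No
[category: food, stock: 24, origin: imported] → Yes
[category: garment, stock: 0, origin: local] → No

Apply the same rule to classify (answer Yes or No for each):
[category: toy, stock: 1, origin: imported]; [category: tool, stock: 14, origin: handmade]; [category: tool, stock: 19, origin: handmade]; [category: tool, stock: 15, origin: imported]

No, No, No, Yes

The distinguishing property — origin is not handmade AND stock ≥ 13 — holds for all the 'Yes' cases and none of the 'No' cases.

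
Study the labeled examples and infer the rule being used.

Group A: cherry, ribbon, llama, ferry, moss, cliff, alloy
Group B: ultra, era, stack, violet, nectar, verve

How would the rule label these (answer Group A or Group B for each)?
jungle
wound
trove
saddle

All 'Group A' examples share one property — has a double letter — and every 'Group B' example lacks it.
Group B: jungle, since no doubled letter.
Group B: wound, since no doubled letter.
Group B: trove, since no doubled letter.
Group A: saddle, since 'dd' doubled.

Group B, Group B, Group B, Group A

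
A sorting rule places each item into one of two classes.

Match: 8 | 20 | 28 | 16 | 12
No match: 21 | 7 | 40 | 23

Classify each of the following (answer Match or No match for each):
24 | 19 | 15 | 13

Match, No match, No match, No match

The rule appears to be: even AND at most 28.
24: 24 is even, 24 ≤ 28 — matches, so Match.
19: 19 is odd, 19 ≤ 28 — does not fit, so No match.
15: 15 is odd, 15 ≤ 28 — does not fit, so No match.
13: 13 is odd, 13 ≤ 28 — does not fit, so No match.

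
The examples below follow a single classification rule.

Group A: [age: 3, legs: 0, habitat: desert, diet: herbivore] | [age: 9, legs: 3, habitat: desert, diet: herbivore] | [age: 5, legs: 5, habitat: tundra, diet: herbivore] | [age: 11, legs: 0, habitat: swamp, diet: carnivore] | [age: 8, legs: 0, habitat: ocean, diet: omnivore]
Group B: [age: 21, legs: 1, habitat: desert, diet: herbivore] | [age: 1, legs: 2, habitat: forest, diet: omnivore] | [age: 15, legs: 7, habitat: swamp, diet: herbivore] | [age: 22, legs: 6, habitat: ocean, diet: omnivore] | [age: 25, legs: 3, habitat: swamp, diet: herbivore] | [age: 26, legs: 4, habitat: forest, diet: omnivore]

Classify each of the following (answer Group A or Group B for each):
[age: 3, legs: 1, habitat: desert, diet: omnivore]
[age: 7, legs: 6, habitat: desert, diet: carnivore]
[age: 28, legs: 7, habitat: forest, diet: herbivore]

The classifier is using: age ≥ 3 AND age ≤ 11.
[age: 3, legs: 1, habitat: desert, diet: omnivore]: Group A (age = 3).
[age: 7, legs: 6, habitat: desert, diet: carnivore]: Group A (age = 7).
[age: 28, legs: 7, habitat: forest, diet: herbivore]: Group B (age = 28).

Group A, Group A, Group B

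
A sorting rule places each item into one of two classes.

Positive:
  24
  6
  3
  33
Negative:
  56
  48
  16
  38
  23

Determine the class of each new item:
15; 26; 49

A rule that fits every label: multiple of 3 AND at most 33 — true of each 'Positive' example, false of each 'Negative' one.
15: 15 = 3·5, 15 ≤ 33, fits → Positive. 26: 26 = 3·8 + 2, 26 ≤ 33, doesn't qualify → Negative. 49: 49 = 3·16 + 1, 49 > 33, doesn't qualify → Negative.

Positive, Negative, Negative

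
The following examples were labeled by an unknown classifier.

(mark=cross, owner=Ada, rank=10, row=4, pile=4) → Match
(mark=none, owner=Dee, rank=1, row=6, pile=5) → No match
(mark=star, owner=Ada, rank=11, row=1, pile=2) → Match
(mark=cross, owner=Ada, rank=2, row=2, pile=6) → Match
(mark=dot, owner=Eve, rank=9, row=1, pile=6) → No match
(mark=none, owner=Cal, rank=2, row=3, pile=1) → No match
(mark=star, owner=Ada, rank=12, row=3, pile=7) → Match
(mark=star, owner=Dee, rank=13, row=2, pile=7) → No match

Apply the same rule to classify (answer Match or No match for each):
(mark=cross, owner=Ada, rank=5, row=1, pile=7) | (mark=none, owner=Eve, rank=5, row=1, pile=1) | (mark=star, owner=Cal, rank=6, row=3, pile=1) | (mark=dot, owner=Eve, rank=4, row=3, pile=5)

Match, No match, No match, No match

A rule that fits every label: owner is Ada — true of each 'Match' example, false of each 'No match' one.
Match: (mark=cross, owner=Ada, rank=5, row=1, pile=7), since owner is Ada.
No match: (mark=none, owner=Eve, rank=5, row=1, pile=1), since owner is Eve.
No match: (mark=star, owner=Cal, rank=6, row=3, pile=1), since owner is Cal.
No match: (mark=dot, owner=Eve, rank=4, row=3, pile=5), since owner is Eve.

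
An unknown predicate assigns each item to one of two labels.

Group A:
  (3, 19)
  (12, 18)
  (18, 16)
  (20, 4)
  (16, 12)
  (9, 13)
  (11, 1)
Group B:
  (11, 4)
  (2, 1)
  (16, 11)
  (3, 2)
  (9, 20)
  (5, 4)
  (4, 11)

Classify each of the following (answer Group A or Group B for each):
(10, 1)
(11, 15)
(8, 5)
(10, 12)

The common property of the 'Group A' items is: sum is even. No 'Group B' item has it.
Group B: (10, 1), since 10+1 = 11. Group A: (11, 15), since 11+15 = 26. Group B: (8, 5), since 8+5 = 13. Group A: (10, 12), since 10+12 = 22.

Group B, Group A, Group B, Group A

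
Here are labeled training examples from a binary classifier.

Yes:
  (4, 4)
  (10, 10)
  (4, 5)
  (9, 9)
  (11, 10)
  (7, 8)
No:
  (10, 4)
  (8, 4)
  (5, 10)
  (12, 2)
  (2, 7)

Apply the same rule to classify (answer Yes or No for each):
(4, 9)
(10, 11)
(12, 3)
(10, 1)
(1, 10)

The common property of the 'Yes' items is: |first − second| ≤ 1. No 'No' item has it.
(4, 9): |4−9| = 5 — doesn't qualify, so No.
(10, 11): |10−11| = 1 — matches, so Yes.
(12, 3): |12−3| = 9 — doesn't qualify, so No.
(10, 1): |10−1| = 9 — doesn't qualify, so No.
(1, 10): |1−10| = 9 — doesn't qualify, so No.

No, Yes, No, No, No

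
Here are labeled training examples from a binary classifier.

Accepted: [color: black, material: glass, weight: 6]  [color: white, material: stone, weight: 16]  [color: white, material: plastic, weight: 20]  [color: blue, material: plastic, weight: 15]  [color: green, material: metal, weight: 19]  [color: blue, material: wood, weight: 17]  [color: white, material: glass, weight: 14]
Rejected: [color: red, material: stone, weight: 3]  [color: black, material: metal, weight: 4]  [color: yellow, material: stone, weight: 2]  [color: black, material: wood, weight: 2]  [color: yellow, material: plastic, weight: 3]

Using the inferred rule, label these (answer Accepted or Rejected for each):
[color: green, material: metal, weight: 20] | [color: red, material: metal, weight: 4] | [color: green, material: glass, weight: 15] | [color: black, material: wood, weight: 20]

One predicate separates the groups cleanly: weight ≥ 6.
Accepted: [color: green, material: metal, weight: 20], since weight = 20. Rejected: [color: red, material: metal, weight: 4], since weight = 4. Accepted: [color: green, material: glass, weight: 15], since weight = 15. Accepted: [color: black, material: wood, weight: 20], since weight = 20.

Accepted, Rejected, Accepted, Accepted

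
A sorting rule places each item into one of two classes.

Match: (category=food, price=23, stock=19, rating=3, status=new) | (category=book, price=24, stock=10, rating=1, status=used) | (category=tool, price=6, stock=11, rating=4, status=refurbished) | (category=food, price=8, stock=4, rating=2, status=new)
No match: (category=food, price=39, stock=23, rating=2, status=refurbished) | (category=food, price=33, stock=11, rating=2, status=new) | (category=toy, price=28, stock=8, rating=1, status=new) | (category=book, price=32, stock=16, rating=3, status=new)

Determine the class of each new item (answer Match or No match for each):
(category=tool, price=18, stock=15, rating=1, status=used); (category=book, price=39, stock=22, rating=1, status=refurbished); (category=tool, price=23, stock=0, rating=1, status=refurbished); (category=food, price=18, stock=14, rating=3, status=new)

'Match' ⟺ price ≤ 24.
(category=tool, price=18, stock=15, rating=1, status=used) → price = 18 → Match. (category=book, price=39, stock=22, rating=1, status=refurbished) → price = 39 → No match. (category=tool, price=23, stock=0, rating=1, status=refurbished) → price = 23 → Match. (category=food, price=18, stock=14, rating=3, status=new) → price = 18 → Match.

Match, No match, Match, Match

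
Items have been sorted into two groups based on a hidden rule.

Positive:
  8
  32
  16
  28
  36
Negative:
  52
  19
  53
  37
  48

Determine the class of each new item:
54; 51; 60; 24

The common property of the 'Positive' items is: even AND at most 36. No 'Negative' item has it.

Negative, Negative, Negative, Positive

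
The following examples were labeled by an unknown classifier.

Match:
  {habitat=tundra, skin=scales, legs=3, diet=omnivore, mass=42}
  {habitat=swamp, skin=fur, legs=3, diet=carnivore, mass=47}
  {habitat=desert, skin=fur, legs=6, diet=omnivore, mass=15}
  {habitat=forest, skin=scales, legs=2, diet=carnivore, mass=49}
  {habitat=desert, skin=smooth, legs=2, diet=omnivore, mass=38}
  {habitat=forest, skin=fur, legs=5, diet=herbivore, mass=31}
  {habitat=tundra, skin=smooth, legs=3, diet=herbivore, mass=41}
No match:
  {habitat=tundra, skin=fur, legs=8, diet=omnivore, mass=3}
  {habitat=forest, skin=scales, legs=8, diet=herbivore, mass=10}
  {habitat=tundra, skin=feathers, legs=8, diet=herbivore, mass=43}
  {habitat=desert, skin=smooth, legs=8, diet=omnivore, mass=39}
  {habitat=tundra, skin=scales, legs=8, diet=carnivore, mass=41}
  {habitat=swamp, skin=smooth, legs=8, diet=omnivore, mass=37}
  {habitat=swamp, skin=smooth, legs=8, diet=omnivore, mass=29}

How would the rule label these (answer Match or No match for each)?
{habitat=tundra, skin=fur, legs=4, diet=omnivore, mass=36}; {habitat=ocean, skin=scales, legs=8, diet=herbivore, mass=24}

Match, No match

'Match' ⟺ legs ≤ 6.
Match: {habitat=tundra, skin=fur, legs=4, diet=omnivore, mass=36}, since legs = 4. No match: {habitat=ocean, skin=scales, legs=8, diet=herbivore, mass=24}, since legs = 8.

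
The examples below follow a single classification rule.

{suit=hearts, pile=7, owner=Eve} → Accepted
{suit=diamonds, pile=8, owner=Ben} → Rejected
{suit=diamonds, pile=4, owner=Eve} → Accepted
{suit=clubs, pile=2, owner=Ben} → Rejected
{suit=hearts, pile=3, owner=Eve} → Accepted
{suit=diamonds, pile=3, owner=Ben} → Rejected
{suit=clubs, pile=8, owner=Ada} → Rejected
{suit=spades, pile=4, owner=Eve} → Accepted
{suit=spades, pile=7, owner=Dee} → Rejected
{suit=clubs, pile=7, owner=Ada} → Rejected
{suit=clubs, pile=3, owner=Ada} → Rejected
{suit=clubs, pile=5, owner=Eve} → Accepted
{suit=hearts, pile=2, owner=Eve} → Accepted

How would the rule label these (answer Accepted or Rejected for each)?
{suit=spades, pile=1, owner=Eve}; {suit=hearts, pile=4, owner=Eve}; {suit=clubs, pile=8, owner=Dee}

The classifier is using: owner is Eve.
{suit=spades, pile=1, owner=Eve} — owner is Eve, hence Accepted.
{suit=hearts, pile=4, owner=Eve} — owner is Eve, hence Accepted.
{suit=clubs, pile=8, owner=Dee} — owner is Dee, hence Rejected.

Accepted, Accepted, Rejected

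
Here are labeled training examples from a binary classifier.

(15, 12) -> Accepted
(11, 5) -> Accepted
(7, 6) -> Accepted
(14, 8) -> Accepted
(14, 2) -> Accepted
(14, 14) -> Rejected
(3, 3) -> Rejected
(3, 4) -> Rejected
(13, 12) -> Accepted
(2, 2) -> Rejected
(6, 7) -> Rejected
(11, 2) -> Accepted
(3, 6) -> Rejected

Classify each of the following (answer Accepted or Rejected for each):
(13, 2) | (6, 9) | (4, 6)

Accepted, Rejected, Rejected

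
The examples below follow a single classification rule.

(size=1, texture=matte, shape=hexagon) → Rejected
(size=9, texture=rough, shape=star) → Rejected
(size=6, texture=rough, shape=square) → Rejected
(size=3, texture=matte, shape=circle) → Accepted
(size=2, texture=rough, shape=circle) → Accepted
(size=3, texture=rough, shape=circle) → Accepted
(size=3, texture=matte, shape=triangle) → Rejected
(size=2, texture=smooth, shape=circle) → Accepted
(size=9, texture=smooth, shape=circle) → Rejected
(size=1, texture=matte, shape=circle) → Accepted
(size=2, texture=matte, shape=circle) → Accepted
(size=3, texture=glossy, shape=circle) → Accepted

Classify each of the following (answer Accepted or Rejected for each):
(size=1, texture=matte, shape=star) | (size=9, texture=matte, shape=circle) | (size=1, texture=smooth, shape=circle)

The simplest hypothesis consistent with all the labels is: shape is circle AND size ≤ 3.
(size=1, texture=matte, shape=star): Rejected (shape is star, size = 1). (size=9, texture=matte, shape=circle): Rejected (shape is circle, size = 9). (size=1, texture=smooth, shape=circle): Accepted (shape is circle, size = 1).

Rejected, Rejected, Accepted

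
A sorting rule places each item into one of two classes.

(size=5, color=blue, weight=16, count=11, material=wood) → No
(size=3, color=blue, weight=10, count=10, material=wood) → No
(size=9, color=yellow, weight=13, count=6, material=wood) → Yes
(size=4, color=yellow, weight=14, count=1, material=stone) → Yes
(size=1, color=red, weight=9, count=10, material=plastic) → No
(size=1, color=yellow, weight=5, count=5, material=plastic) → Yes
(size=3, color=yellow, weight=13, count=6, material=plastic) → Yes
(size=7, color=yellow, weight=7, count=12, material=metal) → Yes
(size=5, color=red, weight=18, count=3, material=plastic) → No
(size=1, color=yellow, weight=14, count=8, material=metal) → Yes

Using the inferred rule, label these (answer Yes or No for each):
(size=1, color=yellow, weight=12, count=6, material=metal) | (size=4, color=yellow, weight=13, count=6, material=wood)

Yes, Yes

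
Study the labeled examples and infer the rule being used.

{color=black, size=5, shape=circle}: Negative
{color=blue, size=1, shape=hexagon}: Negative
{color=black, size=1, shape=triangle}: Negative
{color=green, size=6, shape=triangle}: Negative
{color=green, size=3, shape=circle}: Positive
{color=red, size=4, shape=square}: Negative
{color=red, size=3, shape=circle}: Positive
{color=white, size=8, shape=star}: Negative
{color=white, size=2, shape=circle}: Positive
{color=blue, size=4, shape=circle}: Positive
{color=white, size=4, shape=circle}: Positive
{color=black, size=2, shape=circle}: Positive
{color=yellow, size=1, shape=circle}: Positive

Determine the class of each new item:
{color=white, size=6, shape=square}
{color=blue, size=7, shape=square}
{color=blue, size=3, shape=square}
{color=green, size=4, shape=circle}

The distinguishing property — shape is circle AND size ≤ 4 — holds for all the 'Positive' cases and none of the 'Negative' cases.
{color=white, size=6, shape=square}: Negative (shape is square, size = 6). {color=blue, size=7, shape=square}: Negative (shape is square, size = 7). {color=blue, size=3, shape=square}: Negative (shape is square, size = 3). {color=green, size=4, shape=circle}: Positive (shape is circle, size = 4).

Negative, Negative, Negative, Positive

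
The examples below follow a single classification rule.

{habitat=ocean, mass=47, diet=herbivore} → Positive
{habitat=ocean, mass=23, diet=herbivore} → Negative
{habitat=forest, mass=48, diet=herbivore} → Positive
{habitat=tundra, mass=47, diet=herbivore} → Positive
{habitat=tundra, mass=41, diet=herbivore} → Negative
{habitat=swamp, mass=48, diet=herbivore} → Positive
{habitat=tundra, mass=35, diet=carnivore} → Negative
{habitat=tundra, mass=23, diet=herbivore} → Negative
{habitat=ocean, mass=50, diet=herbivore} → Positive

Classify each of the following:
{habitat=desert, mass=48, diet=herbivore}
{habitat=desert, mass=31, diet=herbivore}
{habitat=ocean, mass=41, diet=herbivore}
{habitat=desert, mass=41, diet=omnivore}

Positive, Negative, Negative, Negative

The pattern is that an item is 'Positive' exactly when: mass ≥ 47.
{habitat=desert, mass=48, diet=herbivore}: mass = 48, fits → Positive.
{habitat=desert, mass=31, diet=herbivore}: mass = 31, fails this test → Negative.
{habitat=ocean, mass=41, diet=herbivore}: mass = 41, fails this test → Negative.
{habitat=desert, mass=41, diet=omnivore}: mass = 41, fails this test → Negative.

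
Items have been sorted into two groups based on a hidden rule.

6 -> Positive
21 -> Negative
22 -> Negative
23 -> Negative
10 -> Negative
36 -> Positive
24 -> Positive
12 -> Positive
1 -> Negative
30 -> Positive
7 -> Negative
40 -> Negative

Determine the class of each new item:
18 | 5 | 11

The distinguishing property — multiple of 6 — holds for all the 'Positive' cases and none of the 'Negative' cases.
18: 18 = 6·3, fits → Positive. 5: 5 = 6·0 + 5, lacks this property → Negative. 11: 11 = 6·1 + 5, lacks this property → Negative.

Positive, Negative, Negative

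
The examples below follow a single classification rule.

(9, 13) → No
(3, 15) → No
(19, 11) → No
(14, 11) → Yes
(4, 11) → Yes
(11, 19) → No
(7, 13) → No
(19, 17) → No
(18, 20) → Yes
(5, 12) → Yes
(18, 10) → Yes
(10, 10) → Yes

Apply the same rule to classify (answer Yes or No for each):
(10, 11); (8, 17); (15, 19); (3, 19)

Yes, Yes, No, No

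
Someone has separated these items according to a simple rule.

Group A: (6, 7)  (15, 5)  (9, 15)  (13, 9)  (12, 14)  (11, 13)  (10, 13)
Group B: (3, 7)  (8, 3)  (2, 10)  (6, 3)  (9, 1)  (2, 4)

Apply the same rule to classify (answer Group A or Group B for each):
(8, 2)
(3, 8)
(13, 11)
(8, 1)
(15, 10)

One predicate separates the groups cleanly: sum ≥ 13.
(8, 2): 8+2 = 10, doesn't qualify → Group B. (3, 8): 3+8 = 11, doesn't qualify → Group B. (13, 11): 13+11 = 24, satisfies this → Group A. (8, 1): 8+1 = 9, doesn't qualify → Group B. (15, 10): 15+10 = 25, satisfies this → Group A.

Group B, Group B, Group A, Group B, Group A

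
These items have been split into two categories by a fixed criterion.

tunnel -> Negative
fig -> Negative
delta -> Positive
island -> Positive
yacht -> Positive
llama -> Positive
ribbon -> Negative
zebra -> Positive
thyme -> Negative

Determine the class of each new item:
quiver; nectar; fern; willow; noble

The common property of the 'Positive' items is: contains 'a'. No 'Negative' item has it.

Negative, Positive, Negative, Negative, Negative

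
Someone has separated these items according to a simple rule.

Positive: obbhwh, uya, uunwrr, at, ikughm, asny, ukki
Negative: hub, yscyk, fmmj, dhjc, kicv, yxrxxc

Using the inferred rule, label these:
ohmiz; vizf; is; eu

Positive, Negative, Positive, Positive

The distinguishing property — starts with a vowel — holds for all the 'Positive' cases and none of the 'Negative' cases.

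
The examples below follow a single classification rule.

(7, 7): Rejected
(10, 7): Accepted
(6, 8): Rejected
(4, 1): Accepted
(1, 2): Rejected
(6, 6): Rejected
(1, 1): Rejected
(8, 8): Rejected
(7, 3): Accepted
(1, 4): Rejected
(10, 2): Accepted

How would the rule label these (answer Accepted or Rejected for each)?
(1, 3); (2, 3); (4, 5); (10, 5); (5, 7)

One predicate separates the groups cleanly: first > second.

Rejected, Rejected, Rejected, Accepted, Rejected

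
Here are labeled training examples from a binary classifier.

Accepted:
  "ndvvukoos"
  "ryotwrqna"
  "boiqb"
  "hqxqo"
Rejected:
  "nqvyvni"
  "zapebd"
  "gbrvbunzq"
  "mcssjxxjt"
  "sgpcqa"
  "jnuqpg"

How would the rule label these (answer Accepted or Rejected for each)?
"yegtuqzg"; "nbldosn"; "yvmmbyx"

'Accepted' ⟺ contains 'o'.
Rejected: "yegtuqzg", since no 'o'. Accepted: "nbldosn", since has 'o'. Rejected: "yvmmbyx", since no 'o'.

Rejected, Accepted, Rejected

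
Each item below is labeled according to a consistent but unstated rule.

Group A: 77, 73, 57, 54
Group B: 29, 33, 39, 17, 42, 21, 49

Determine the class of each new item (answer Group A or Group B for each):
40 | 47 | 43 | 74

One predicate separates the groups cleanly: at least 54.
40: 40 < 54 — does not satisfy this, so Group B.
47: 47 < 54 — does not satisfy this, so Group B.
43: 43 < 54 — does not satisfy this, so Group B.
74: 74 ≥ 54 — matches, so Group A.

Group B, Group B, Group B, Group A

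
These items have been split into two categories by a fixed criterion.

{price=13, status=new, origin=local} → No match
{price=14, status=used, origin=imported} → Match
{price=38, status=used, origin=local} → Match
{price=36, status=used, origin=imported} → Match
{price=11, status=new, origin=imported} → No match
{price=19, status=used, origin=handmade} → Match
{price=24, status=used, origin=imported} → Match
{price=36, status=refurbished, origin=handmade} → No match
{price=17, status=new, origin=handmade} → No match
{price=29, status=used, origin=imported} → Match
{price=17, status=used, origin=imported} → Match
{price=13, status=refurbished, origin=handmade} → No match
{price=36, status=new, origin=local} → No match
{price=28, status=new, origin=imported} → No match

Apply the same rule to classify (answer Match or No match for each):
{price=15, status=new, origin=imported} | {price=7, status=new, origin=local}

A rule that fits every label: status is used — true of each 'Match' example, false of each 'No match' one.

No match, No match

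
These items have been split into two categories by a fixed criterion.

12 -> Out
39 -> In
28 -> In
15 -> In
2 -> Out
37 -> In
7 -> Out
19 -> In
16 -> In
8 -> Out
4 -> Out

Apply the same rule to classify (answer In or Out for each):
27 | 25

In, In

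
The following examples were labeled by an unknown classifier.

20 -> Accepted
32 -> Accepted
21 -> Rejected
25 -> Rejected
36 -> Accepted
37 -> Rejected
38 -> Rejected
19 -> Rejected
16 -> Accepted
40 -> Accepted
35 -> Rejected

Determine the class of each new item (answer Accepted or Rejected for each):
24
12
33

A rule that fits every label: multiple of 4 — true of each 'Accepted' example, false of each 'Rejected' one.
24 → 24 = 4·6 → Accepted.
12 → 12 = 4·3 → Accepted.
33 → 33 = 4·8 + 1 → Rejected.

Accepted, Accepted, Rejected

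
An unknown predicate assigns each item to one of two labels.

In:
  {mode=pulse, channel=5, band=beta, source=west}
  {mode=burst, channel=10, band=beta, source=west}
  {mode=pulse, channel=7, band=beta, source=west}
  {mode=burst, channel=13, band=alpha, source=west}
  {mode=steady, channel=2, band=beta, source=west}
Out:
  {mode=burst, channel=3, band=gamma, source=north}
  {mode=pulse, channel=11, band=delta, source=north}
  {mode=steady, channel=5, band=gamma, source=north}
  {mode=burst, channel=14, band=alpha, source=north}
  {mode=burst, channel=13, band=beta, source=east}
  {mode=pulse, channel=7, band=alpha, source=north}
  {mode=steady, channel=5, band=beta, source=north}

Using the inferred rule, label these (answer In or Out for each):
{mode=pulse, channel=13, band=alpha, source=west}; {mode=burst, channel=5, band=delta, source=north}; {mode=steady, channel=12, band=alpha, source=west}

In, Out, In

The distinguishing property — source is west — holds for all the 'In' cases and none of the 'Out' cases.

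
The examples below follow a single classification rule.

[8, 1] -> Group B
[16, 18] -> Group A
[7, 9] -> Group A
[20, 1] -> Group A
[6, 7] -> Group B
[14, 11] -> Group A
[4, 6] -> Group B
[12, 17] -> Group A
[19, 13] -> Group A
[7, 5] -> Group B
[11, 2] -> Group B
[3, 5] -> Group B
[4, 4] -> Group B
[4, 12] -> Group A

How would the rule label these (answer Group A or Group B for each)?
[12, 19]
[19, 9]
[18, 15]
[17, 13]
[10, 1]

Group A, Group A, Group A, Group A, Group B

The rule appears to be: sum ≥ 16.
[12, 19]: 12+19 = 31 — has this property, so Group A. [19, 9]: 19+9 = 28 — has this property, so Group A. [18, 15]: 18+15 = 33 — has this property, so Group A. [17, 13]: 17+13 = 30 — has this property, so Group A. [10, 1]: 10+1 = 11 — fails the rule, so Group B.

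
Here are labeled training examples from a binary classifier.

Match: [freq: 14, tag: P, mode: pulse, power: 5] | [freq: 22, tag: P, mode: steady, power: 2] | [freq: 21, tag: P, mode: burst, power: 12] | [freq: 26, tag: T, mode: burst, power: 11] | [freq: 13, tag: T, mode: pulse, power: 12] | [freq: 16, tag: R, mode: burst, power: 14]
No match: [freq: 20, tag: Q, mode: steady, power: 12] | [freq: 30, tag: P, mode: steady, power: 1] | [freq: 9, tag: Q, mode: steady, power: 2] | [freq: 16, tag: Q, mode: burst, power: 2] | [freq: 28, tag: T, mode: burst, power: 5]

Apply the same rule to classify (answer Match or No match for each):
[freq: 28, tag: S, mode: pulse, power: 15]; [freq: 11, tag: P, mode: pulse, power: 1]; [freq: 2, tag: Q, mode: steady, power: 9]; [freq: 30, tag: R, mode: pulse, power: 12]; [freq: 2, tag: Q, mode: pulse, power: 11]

A rule that fits every label: tag is not Q AND freq ≤ 26 — true of each 'Match' example, false of each 'No match' one.
[freq: 28, tag: S, mode: pulse, power: 15] — tag is S, freq = 28, hence No match. [freq: 11, tag: P, mode: pulse, power: 1] — tag is P, freq = 11, hence Match. [freq: 2, tag: Q, mode: steady, power: 9] — tag is Q, freq = 2, hence No match. [freq: 30, tag: R, mode: pulse, power: 12] — tag is R, freq = 30, hence No match. [freq: 2, tag: Q, mode: pulse, power: 11] — tag is Q, freq = 2, hence No match.

No match, Match, No match, No match, No match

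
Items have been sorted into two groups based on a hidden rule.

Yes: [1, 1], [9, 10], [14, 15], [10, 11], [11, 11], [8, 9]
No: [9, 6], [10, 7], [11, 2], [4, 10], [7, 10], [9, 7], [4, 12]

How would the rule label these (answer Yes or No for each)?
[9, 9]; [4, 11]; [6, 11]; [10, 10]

One predicate separates the groups cleanly: |first − second| ≤ 1.
[9, 9] → |9−9| = 0 → Yes.
[4, 11] → |4−11| = 7 → No.
[6, 11] → |6−11| = 5 → No.
[10, 10] → |10−10| = 0 → Yes.

Yes, No, No, Yes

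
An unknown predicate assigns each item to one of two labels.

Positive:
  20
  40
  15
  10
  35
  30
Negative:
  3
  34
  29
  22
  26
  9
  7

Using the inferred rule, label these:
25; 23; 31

The common property of the 'Positive' items is: multiple of 5. No 'Negative' item has it.

Positive, Negative, Negative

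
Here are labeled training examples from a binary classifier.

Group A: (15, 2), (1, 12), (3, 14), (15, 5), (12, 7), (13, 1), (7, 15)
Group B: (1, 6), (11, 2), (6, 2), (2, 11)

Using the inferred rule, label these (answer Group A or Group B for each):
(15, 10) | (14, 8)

Group A, Group A

Every 'Group A' example satisfies: max ≥ 12. None of the 'Group B' examples do.
Group A: (15, 10), since max 15. Group A: (14, 8), since max 14.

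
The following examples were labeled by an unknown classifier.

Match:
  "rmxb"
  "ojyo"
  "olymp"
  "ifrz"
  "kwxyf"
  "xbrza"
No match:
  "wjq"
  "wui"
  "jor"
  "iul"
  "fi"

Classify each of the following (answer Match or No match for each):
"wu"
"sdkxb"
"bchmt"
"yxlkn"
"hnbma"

The rule appears to be: length ≥ 4.
"wu" — length 2, hence No match.
"sdkxb" — length 5, hence Match.
"bchmt" — length 5, hence Match.
"yxlkn" — length 5, hence Match.
"hnbma" — length 5, hence Match.

No match, Match, Match, Match, Match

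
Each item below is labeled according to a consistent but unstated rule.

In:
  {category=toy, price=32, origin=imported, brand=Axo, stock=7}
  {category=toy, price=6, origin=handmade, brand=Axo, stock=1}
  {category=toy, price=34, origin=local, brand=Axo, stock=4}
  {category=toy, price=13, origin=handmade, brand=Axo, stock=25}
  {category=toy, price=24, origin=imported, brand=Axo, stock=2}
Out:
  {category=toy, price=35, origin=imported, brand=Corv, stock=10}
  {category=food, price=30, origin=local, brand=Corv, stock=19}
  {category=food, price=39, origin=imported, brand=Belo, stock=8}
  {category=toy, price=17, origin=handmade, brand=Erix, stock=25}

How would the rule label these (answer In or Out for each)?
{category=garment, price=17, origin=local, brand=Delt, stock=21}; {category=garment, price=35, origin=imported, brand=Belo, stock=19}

Out, Out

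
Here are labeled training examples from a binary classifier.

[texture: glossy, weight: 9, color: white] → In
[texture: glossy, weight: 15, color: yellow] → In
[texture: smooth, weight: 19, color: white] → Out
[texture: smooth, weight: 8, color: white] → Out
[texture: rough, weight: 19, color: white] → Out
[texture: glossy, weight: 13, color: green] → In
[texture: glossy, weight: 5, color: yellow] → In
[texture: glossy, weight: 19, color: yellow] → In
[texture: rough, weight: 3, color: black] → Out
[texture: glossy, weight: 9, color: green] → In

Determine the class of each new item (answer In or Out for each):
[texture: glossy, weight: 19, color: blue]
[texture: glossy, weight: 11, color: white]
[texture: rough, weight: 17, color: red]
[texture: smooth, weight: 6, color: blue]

In, In, Out, Out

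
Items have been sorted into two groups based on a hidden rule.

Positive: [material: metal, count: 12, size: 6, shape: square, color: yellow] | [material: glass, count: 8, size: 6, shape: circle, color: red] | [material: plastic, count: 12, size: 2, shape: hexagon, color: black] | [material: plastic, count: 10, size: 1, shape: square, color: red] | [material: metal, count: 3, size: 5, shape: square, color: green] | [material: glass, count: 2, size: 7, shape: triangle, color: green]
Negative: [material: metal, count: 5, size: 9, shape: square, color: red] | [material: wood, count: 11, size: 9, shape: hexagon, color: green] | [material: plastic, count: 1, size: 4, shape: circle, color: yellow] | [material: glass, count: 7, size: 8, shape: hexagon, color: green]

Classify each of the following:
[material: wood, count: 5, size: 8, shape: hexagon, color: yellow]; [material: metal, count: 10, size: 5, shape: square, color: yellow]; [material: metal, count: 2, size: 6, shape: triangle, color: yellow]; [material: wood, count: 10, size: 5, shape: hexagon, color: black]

Negative, Positive, Positive, Positive

The classifier is using: size ≤ 7 AND count ≥ 2.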